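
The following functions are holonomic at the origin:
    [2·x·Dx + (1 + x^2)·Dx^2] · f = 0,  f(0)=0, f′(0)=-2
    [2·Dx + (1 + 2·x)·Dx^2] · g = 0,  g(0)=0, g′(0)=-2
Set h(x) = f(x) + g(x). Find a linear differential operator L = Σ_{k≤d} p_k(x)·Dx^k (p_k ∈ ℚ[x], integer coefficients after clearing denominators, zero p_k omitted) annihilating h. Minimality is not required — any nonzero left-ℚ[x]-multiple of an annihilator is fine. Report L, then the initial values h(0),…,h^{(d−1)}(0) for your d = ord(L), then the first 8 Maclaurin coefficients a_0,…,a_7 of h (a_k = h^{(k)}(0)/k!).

f: a_k = 0, -2, 0, 2/3, 0, -2/5, 0, 2/7, …
g: a_k = 0, -2, 2, -8/3, 4, -32/5, 32/3, -128/7, …
f+g: L₀ = lclm(L_f,L_g), ord ≤ 2+2.
L = (-2 - 12·x + 6·x^2 + 4·x^3)·Dx + (-5 - 4·x - 9·x^2 + 12·x^3 + 8·x^4)·Dx^2 + (-1 - x + 2·x^2 + x^3 + 3·x^4 + 2·x^5)·Dx^3  (order 3).
h: a_k = 0, -4, 2, -2, 4, -34/5, 32/3, -18, …
ICs: h(0) = 0, h′(0) = -4, h′′(0) = 4.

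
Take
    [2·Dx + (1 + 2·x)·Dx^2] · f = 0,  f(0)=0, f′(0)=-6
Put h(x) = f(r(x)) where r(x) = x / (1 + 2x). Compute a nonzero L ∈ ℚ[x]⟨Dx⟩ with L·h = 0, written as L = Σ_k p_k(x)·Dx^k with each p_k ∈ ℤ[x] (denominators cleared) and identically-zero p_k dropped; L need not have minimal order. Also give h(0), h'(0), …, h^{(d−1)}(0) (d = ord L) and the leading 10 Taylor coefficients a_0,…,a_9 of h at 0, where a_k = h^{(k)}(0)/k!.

f: a_k = 0, -6, 6, -8, 12, -96/5, 32, -384/7, 96, -512/3, …
L₀ from L_f via x↦r, Dx↦r'^{-1}Dx.
L = (6 + 16·x)·Dx + (1 + 6·x + 8·x^2)·Dx^2  (order 2).
h: a_k = 0, -6, 18, -56, 180, -2976/5, 2016, -48768/7, 24480, -261632/3, …
ICs: h(0) = 0, h′(0) = -6.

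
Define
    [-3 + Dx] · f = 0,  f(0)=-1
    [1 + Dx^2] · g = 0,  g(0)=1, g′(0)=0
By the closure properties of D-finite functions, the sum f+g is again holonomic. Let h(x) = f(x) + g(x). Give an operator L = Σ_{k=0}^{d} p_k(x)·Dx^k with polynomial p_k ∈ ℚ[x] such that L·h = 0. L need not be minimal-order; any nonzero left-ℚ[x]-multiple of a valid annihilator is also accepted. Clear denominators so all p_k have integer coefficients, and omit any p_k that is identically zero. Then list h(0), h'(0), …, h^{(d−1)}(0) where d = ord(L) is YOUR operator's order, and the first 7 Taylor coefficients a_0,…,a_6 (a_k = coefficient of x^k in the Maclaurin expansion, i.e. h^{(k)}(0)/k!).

f: a_k = -1, -3, -9/2, -9/2, -27/8, -81/40, -81/80, …
g: a_k = 1, 0, -1/2, 0, 1/24, 0, -1/720, …
L₀ := lclm(L_f,L_g); ord L₀ ≤ 1+2.
L = -3 + Dx - 3·Dx^2 + Dx^3  (order 3).
h: a_k = 0, -3, -5, -9/2, -10/3, -81/40, -73/72, …
ICs: h(0) = 0, h′(0) = -3, h′′(0) = -10.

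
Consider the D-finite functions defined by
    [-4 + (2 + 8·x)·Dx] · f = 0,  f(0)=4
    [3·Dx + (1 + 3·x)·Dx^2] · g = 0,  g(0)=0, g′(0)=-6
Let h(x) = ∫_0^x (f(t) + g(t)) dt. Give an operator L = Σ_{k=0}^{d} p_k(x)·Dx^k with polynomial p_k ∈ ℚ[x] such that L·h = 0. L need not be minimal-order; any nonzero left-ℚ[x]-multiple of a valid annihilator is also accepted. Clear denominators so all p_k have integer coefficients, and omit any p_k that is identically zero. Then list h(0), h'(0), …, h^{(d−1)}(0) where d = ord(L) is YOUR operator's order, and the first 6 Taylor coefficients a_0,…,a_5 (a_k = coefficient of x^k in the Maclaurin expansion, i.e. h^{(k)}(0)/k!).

f: a_k = 4, 8, -8, 16, -40, 112, …
g: a_k = 0, -6, 9, -18, 81/2, -486/5, …
h₀=f+g: left-lcm gives L₀, ord ≤ 3.
Integrate: L := L₀·Dx.
L = 36·x·Dx^2 + (6 + 72·x + 180·x^2)·Dx^3 + (1 + 13·x + 54·x^2 + 72·x^3)·Dx^4  (order 4).
h: a_k = 0, 4, 1, 1/3, -1/2, 1/10, …
ICs: h(0) = 0, h′(0) = 4, h′′(0) = 2, h′′′(0) = 2.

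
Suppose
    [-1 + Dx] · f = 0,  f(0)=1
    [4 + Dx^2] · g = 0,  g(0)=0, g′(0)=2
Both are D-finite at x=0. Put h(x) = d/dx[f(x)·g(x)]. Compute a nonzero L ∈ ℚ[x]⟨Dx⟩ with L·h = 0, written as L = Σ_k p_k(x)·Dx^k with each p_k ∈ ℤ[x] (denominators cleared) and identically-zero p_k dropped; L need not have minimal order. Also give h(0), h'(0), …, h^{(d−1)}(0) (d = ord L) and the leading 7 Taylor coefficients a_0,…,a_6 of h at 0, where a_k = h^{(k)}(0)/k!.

L = 5 - 2·Dx + Dx^2  (order 2).
h: a_k = 2, 4, -1, -4, -19/12, 11/30, 139/360, …
ICs: h(0) = 2, h′(0) = 4.

f: a_k = 1, 1, 1/2, 1/6, 1/24, 1/120, 1/720, …
g: a_k = 0, 2, 0, -4/3, 0, 4/15, 0, …
h₀=f·g: eliminate ⇒ L₀, order ≤ 1·2.
Differentiate: ansatz ord ≤ ord L₀ ⇒ L.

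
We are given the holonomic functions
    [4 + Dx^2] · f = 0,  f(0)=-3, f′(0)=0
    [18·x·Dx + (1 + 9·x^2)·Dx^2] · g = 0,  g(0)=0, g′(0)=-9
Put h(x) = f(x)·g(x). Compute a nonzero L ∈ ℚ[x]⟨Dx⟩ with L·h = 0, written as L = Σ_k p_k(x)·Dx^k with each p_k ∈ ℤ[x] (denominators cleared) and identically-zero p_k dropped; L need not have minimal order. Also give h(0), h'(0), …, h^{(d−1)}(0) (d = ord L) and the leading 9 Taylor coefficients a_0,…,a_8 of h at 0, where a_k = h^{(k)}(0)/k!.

L = (2080 + 50256·x^2 + 89424·x^4 + 186624·x^6 + 419904·x^8) + (3168·x + 38880·x^3 + 139968·x^5 + 419904·x^7)·Dx + (572 + 13788·x^2 + 33048·x^4 + 93312·x^6 + 209952·x^8)·Dx^2 + (792·x + 9720·x^3 + 34992·x^5 + 104976·x^7)·Dx^3 + (13 + 306·x^2 + 2673·x^4 + 11664·x^6 + 26244·x^8)·Dx^4  (order 4).
h: a_k = 0, 27, 0, -135, 0, 3087/5, 0, -131007/35, 0, …
ICs: h(0) = 0, h′(0) = 27, h′′(0) = 0, h′′′(0) = -810.

f: a_k = -3, 0, 6, 0, -2, 0, 4/15, 0, -2/105, …
g: a_k = 0, -9, 0, 27, 0, -729/5, 0, 6561/7, 0, …
Product ⇒ symmetric product L₀, ord ≤ 4.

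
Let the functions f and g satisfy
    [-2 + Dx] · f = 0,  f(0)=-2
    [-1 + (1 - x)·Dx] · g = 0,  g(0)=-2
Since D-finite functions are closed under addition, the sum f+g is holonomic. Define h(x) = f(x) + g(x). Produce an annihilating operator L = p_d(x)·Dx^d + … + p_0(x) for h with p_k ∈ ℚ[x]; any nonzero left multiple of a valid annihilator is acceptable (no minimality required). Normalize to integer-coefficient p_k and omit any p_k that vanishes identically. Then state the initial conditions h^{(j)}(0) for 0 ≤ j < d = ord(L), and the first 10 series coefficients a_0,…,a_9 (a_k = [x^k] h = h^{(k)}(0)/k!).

L = 4·x + (2 - 8·x + 4·x^2)·Dx + (-1 + 3·x - 2·x^2)·Dx^2  (order 2).
h: a_k = -4, -6, -6, -14/3, -10/3, -38/15, -98/45, -646/315, -634/315, -5678/2835, …
ICs: h(0) = -4, h′(0) = -6.

f: a_k = -2, -4, -4, -8/3, -4/3, -8/15, -8/45, -16/315, -4/315, -8/2835, …
g: a_k = -2, -2, -2, -2, -2, -2, -2, -2, -2, -2, …
Sum ⇒ L₀ = lclm(L_f,L_g) in ℚ(x)⟨Dx⟩.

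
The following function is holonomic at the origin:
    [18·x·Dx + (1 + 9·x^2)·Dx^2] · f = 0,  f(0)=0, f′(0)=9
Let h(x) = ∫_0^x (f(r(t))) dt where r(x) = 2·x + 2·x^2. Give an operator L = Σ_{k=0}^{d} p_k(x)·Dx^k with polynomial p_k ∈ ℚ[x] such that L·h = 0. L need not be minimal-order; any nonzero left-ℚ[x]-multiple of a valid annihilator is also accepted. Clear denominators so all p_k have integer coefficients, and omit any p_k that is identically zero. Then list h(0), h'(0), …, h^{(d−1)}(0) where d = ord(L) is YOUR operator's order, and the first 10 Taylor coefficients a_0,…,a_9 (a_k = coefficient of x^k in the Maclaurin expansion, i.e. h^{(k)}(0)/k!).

L = (-2 + 72·x + 288·x^2 + 432·x^3 + 216·x^4)·Dx^2 + (1 + 2·x + 36·x^2 + 144·x^3 + 180·x^4 + 72·x^5)·Dx^3  (order 3).
h: a_k = 0, 0, 9, 6, -54, -648/5, 3348/5, 23112/7, -64152/7, -88128, …
ICs: h(0) = 0, h′(0) = 0, h′′(0) = 18.

f: a_k = 0, 9, 0, -27, 0, 729/5, 0, -6561/7, 0, 6561, …
Substitute x→r, Dx→(1/r')Dx; clear ⇒ L₀.
∫: right-multiply L₀ by Dx.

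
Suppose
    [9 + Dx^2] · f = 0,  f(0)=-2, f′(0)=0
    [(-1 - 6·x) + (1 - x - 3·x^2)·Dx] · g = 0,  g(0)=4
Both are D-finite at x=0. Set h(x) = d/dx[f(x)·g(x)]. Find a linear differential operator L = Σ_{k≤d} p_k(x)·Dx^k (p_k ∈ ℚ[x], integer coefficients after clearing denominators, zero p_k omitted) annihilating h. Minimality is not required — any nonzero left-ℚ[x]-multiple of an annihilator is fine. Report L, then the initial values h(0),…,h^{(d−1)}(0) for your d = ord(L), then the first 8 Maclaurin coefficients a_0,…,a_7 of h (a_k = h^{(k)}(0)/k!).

L = (-15 - 54·x - 135·x^2 + 162·x^3 + 243·x^4) + (6·x + 54·x^2 + 108·x^3)·Dx + (1 - 4·x - 9·x^2 + 18·x^3 + 27·x^4)·Dx^2  (order 2).
h: a_k = -8, 8, -60, -140, -475, -5757/5, -33383/10, -118037/14, …
ICs: h(0) = -8, h′(0) = 8.

f: a_k = -2, 0, 9, 0, -27/4, 0, 81/40, 0, …
g: a_k = 4, 4, 16, 28, 76, 160, 388, 868, …
Sym-product of L_f,L_g gives L₀ (≤ ord 2).
Differentiate: ansatz ord ≤ ord L₀ ⇒ L.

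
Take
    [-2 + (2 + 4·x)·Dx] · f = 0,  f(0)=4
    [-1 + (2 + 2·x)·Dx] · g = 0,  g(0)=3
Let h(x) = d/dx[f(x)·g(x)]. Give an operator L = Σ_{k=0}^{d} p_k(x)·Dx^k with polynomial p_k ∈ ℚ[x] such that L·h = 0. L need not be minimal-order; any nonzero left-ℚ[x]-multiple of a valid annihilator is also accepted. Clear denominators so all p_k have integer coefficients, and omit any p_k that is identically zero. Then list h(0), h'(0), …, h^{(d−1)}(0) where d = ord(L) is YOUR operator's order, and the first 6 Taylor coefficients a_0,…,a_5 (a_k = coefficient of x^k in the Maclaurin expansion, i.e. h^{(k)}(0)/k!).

L = -1 + (-6 - 26·x - 36·x^2 - 16·x^3)·Dx  (order 1).
h: a_k = 18, -3, 27/4, -111/8, 1755/64, -6813/128, …
ICs: h(0) = 18.

f: a_k = 4, 4, -2, 2, -5/2, 7/2, …
g: a_k = 3, 3/2, -3/8, 3/16, -15/128, 21/256, …
Sym-product of L_f,L_g gives L₀ (≤ ord 1).
h₀' ⇒ L via d/dx closure of L₀.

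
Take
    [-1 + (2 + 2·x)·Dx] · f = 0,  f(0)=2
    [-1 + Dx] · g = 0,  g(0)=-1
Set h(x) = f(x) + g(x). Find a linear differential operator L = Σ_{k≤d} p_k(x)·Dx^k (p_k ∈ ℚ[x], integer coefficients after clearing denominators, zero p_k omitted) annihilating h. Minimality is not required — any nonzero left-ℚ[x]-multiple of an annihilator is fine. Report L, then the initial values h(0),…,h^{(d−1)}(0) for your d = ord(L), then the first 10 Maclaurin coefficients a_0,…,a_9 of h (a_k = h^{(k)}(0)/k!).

L = (3 + 2·x) + (-5 - 8·x - 4·x^2)·Dx + (2 + 6·x + 4·x^2)·Dx^2  (order 2).
h: a_k = 1, 0, -3/4, -1/24, -23/192, 89/1920, -977/23040, 10331/322560, -135263/5160960, 2026769/92897280, …
ICs: h(0) = 1, h′(0) = 0.

f: a_k = 2, 1, -1/4, 1/8, -5/64, 7/128, -21/512, 33/1024, -429/16384, 715/32768, …
g: a_k = -1, -1, -1/2, -1/6, -1/24, -1/120, -1/720, -1/5040, -1/40320, -1/362880, …
L₀ := lclm(L_f,L_g); ord L₀ ≤ 1+1.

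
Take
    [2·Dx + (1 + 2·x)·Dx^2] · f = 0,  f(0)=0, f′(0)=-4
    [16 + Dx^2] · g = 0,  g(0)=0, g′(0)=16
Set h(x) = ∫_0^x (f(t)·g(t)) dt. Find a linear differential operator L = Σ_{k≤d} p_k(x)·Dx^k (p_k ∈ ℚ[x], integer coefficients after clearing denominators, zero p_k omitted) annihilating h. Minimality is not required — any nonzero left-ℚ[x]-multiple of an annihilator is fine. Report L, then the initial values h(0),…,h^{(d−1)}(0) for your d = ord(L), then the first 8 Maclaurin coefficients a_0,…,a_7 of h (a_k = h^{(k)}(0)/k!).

f: a_k = 0, -4, 4, -16/3, 8, -64/5, 64/3, -256/7, …
g: a_k = 0, 16, 0, -128/3, 0, 512/15, 0, -4096/315, …
f·g: L₀ = L_f ⊗_s L_g, ord ≤ 2·2.
∫: right-multiply L₀ by Dx.
L = (2688 + 27648·x + 93184·x^2 + 131072·x^3 + 65536·x^4)·Dx + (896 + 5888·x + 12288·x^2 + 8192·x^3)·Dx^2 + (408 + 3712·x + 11904·x^2 + 16384·x^3 + 8192·x^4)·Dx^3 + (56 + 368·x + 768·x^2 + 512·x^3)·Dx^4 + (15 + 124·x + 380·x^2 + 512·x^3 + 256·x^4)·Dx^5  (order 5).
h: a_k = 0, 0, 0, -64/3, 16, 256/15, -64/9, -1024/63, …
ICs: h(0) = 0, h′(0) = 0, h′′(0) = 0, h′′′(0) = -128, h′′′′(0) = 384.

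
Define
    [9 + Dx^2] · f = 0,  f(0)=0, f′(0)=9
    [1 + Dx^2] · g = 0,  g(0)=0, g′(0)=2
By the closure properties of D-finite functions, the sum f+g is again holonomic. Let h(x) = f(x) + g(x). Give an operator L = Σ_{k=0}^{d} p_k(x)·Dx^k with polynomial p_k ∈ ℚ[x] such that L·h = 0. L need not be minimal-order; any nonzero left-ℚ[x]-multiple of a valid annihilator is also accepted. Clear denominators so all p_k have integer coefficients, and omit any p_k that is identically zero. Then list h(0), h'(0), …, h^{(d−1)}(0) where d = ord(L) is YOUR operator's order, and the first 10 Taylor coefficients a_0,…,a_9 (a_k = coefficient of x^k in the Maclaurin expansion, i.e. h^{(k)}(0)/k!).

f: a_k = 0, 9, 0, -27/2, 0, 243/40, 0, -729/560, 0, 729/4480, …
g: a_k = 0, 2, 0, -1/3, 0, 1/60, 0, -1/2520, 0, 1/181440, …
Weyl lclm of L_f,L_g ⇒ L₀ (ord ≤ 4).
L = 9 + 10·Dx^2 + Dx^4  (order 4).
h: a_k = 0, 11, 0, -83/6, 0, 731/120, 0, -6563/5040, 0, 59051/362880, …
ICs: h(0) = 0, h′(0) = 11, h′′(0) = 0, h′′′(0) = -83.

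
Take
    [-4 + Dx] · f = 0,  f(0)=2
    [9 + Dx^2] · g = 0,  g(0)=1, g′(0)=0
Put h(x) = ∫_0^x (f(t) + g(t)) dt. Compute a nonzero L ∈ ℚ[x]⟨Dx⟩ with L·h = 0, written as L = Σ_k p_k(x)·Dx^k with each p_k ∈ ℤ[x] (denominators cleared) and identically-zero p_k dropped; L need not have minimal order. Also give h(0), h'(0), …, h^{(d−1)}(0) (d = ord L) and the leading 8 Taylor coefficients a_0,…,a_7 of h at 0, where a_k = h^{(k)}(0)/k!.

f: a_k = 2, 8, 16, 64/3, 64/3, 256/15, 512/45, 2048/315, …
g: a_k = 1, 0, -9/2, 0, 27/8, 0, -81/80, 0, …
L₀ := lclm(L_f,L_g); ord L₀ ≤ 1+2.
Integrate: L := L₀·Dx.
L = -36·Dx + 9·Dx^2 - 4·Dx^3 + Dx^4  (order 4).
h: a_k = 0, 3, 4, 23/6, 16/3, 593/120, 128/45, 7463/5040, …
ICs: h(0) = 0, h′(0) = 3, h′′(0) = 8, h′′′(0) = 23.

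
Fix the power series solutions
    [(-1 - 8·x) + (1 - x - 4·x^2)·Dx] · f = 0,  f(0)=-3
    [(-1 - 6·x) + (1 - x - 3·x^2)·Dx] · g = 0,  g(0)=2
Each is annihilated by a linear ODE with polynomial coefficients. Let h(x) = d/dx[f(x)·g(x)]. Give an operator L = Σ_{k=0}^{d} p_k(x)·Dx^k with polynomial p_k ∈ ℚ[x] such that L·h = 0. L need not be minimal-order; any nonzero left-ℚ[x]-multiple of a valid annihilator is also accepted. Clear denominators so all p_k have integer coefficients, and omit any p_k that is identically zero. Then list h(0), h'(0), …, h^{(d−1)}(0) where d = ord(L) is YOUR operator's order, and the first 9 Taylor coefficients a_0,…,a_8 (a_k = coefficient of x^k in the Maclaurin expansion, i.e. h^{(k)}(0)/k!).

L = (20 + 30·x - 12·x^2 - 768·x^3 - 708·x^4 + 2520·x^5 + 2880·x^6) + (-2 - 8·x + 57·x^2 + 64·x^3 - 330·x^4 - 285·x^5 + 588·x^6 + 576·x^7)·Dx  (order 1).
h: a_k = -12, -120, -450, -2016, -6720, -23652, -74340, -235488, -709830, …
ICs: h(0) = -12.

f: a_k = -3, -3, -15, -27, -87, -195, -543, -1323, -3495, …
g: a_k = 2, 2, 8, 14, 38, 80, 194, 434, 1016, …
Sym-product of L_f,L_g gives L₀ (≤ ord 1).
Derive L from L₀ (diff closure).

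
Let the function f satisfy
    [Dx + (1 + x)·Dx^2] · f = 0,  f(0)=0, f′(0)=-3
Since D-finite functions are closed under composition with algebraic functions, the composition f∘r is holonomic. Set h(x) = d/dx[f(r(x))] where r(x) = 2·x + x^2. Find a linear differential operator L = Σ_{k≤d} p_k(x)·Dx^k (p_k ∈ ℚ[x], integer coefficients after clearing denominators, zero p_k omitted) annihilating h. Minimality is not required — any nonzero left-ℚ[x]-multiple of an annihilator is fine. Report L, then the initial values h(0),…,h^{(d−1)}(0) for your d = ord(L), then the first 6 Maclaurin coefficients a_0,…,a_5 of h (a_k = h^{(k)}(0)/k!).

L = 1 + (1 + x)·Dx  (order 1).
h: a_k = -6, 6, -6, 6, -6, 6, …
ICs: h(0) = -6.

f: a_k = 0, -3, 3/2, -1, 3/4, -3/5, …
f∘r: x↦r, Dx↦Dx/r' in L_f ⇒ L₀.
h=h₀': d/dx-closure on L₀ ⇒ L.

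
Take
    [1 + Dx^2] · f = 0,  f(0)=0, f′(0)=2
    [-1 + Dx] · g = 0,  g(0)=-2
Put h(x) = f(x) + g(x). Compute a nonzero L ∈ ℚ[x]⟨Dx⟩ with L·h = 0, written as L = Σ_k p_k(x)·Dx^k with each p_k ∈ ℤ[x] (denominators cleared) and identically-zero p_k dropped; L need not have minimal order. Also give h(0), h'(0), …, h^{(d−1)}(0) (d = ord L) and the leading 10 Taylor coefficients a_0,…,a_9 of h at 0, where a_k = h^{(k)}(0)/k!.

f: a_k = 0, 2, 0, -1/3, 0, 1/60, 0, -1/2520, 0, 1/181440, …
g: a_k = -2, -2, -1, -1/3, -1/12, -1/60, -1/360, -1/2520, -1/20160, -1/181440, …
h₀=f+g: left-lcm gives L₀, ord ≤ 3.
L = -1 + Dx - Dx^2 + Dx^3  (order 3).
h: a_k = -2, 0, -1, -2/3, -1/12, 0, -1/360, -1/1260, -1/20160, 0, …
ICs: h(0) = -2, h′(0) = 0, h′′(0) = -2.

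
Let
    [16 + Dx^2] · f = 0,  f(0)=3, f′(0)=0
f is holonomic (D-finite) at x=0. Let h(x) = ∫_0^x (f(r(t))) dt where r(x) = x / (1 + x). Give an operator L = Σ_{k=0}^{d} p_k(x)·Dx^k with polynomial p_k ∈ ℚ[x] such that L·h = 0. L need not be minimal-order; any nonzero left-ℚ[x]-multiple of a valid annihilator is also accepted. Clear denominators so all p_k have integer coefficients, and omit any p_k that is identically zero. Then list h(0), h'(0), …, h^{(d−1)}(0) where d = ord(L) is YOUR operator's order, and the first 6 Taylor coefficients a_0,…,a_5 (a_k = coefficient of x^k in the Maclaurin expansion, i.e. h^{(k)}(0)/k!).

L = 16·Dx + (2 + 6·x + 6·x^2 + 2·x^3)·Dx^2 + (1 + 4·x + 6·x^2 + 4·x^3 + x^4)·Dx^3  (order 3).
h: a_k = 0, 3, 0, -8, 12, -8, …
ICs: h(0) = 0, h′(0) = 3, h′′(0) = 0.

f: a_k = 3, 0, -24, 0, 32, 0, …
f∘r: x↦r, Dx↦Dx/r' in L_f ⇒ L₀.
Integrate: L := L₀·Dx.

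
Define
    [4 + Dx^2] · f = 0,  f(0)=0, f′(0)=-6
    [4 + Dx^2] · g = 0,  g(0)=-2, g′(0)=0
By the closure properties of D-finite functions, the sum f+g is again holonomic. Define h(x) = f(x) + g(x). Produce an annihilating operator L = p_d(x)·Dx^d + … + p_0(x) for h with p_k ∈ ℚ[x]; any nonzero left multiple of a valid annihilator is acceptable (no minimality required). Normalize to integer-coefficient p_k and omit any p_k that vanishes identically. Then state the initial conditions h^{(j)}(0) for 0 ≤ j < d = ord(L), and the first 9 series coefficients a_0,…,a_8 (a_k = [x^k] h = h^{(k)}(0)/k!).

f: a_k = 0, -6, 0, 4, 0, -4/5, 0, 8/105, 0, …
g: a_k = -2, 0, 4, 0, -4/3, 0, 8/45, 0, -4/315, …
L₀ := lclm(L_f,L_g); ord L₀ ≤ 2+2.
L = 4 + Dx^2  (order 2).
h: a_k = -2, -6, 4, 4, -4/3, -4/5, 8/45, 8/105, -4/315, …
ICs: h(0) = -2, h′(0) = -6.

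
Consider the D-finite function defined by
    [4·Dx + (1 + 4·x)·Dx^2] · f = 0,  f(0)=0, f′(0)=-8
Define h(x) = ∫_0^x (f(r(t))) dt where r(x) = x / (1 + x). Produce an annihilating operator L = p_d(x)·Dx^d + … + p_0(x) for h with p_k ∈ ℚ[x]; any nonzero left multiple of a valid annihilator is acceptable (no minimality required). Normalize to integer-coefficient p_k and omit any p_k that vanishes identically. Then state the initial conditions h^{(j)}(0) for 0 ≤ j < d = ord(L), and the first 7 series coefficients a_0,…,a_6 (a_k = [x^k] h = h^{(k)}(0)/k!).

f: a_k = 0, -8, 16, -128/3, 128, -2048/5, 4096/3, …
L₀ from L_f via x↦r, Dx↦r'^{-1}Dx.
h=∫₀ˣh₀: take L = L₀·Dx.
L = (6 + 10·x)·Dx^2 + (1 + 6·x + 5·x^2)·Dx^3  (order 3).
h: a_k = 0, 0, -4, 8, -62/3, 312/5, -3124/15, …
ICs: h(0) = 0, h′(0) = 0, h′′(0) = -8.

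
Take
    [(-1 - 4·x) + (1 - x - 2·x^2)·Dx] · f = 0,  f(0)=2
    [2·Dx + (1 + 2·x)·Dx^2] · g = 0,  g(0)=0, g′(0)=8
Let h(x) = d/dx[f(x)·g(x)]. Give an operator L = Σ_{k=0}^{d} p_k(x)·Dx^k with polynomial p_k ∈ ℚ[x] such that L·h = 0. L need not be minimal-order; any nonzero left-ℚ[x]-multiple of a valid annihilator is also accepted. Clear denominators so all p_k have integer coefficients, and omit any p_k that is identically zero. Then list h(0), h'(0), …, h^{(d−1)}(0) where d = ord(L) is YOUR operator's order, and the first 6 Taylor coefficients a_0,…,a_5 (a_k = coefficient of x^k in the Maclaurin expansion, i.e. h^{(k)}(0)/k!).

L = (60 + 216·x + 288·x^2) + (5 + 66·x + 240·x^2 + 224·x^3)·Dx + (-3 - 11·x + 4·x^2 + 44·x^3 + 32·x^4)·Dx^2  (order 2).
h: a_k = 16, 0, 160, 256/3, 896, 4096/5, …
ICs: h(0) = 16, h′(0) = 0.

f: a_k = 2, 2, 6, 10, 22, 42, …
g: a_k = 0, 8, -8, 32/3, -16, 128/5, …
L₀ := L_f ⊗_s L_g (sym. prod.), ord ≤ 2.
h=h₀': d/dx-closure on L₀ ⇒ L.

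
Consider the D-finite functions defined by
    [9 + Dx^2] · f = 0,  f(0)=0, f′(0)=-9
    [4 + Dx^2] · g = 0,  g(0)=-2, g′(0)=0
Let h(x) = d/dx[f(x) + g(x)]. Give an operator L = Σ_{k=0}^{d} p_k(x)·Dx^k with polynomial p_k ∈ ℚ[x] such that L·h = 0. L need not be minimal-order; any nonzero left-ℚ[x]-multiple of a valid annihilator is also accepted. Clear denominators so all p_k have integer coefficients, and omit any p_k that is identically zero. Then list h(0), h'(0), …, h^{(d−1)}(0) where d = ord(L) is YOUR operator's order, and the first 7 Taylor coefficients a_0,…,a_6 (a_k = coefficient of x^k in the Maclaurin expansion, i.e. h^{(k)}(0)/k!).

L = 36 + 13·Dx^2 + Dx^4  (order 4).
h: a_k = -9, 8, 81/2, -16/3, -243/8, 16/15, 729/80, …
ICs: h(0) = -9, h′(0) = 8, h′′(0) = 81, h′′′(0) = -32.

f: a_k = 0, -9, 0, 27/2, 0, -243/40, 0, …
g: a_k = -2, 0, 4, 0, -4/3, 0, 8/45, …
L₀ := lclm(L_f,L_g); ord L₀ ≤ 2+2.
h=h₀': d/dx-closure on L₀ ⇒ L.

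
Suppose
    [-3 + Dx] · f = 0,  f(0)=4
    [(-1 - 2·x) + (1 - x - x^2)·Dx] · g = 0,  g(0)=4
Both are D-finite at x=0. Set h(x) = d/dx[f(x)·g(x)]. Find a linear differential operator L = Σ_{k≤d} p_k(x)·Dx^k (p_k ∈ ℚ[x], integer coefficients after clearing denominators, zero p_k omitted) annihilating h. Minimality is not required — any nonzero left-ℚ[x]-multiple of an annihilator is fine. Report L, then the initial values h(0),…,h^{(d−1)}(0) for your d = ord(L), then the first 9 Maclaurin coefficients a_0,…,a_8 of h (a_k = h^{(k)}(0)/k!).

f: a_k = 4, 12, 18, 18, 27/2, 81/10, 81/20, 243/140, 729/1120, …
g: a_k = 4, 4, 8, 12, 20, 32, 52, 84, 136, …
f·g: L₀ = L_f ⊗_s L_g, ord ≤ 1·1.
h=h₀': d/dx-closure on L₀ ⇒ L.
L = (19 - 6·x - 21·x^2 + 6·x^3 + 9·x^4) + (-4 + 5·x + 6·x^2 - 4·x^3 - 3·x^4)·Dx  (order 1).
h: a_k = 64, 304, 864, 1976, 4072, 39738/5, 75108/5, 972481/35, 3540573/70, …
ICs: h(0) = 64.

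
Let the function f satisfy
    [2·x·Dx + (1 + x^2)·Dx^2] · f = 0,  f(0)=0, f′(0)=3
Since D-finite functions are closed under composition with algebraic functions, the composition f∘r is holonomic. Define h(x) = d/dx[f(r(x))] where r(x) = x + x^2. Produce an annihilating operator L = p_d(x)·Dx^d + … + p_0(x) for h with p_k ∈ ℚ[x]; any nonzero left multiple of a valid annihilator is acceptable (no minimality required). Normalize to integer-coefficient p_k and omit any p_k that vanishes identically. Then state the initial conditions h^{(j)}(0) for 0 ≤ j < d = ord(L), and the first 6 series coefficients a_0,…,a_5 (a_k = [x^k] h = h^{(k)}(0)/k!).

f: a_k = 0, 3, 0, -1, 0, 3/5, …
Change of var in L_f (x↦r) gives L₀.
Derive L from L₀ (diff closure).
L = (-2 + 2·x + 8·x^2 + 12·x^3 + 6·x^4) + (1 + 2·x + x^2 + 4·x^3 + 5·x^4 + 2·x^5)·Dx  (order 1).
h: a_k = 3, 6, -3, -12, -12, 12, …
ICs: h(0) = 3.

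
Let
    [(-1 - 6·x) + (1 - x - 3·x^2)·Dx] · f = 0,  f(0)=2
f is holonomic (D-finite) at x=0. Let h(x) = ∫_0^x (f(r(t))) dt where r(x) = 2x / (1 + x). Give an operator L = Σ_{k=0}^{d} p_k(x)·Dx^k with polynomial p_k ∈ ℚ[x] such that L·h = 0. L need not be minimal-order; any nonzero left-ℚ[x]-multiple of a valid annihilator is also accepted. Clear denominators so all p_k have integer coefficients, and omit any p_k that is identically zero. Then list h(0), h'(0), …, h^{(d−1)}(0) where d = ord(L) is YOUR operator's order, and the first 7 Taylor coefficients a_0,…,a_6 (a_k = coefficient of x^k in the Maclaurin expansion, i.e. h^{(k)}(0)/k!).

f: a_k = 2, 2, 8, 14, 38, 80, 194, …
Substitute x→r, Dx→(1/r')Dx; clear ⇒ L₀.
Integrate: L := L₀·Dx.
L = (2 + 26·x)·Dx + (-1 - x + 13·x^2 + 13·x^3)·Dx^2  (order 2).
h: a_k = 0, 2, 2, 28/3, 13, 364/5, 338/3, …
ICs: h(0) = 0, h′(0) = 2.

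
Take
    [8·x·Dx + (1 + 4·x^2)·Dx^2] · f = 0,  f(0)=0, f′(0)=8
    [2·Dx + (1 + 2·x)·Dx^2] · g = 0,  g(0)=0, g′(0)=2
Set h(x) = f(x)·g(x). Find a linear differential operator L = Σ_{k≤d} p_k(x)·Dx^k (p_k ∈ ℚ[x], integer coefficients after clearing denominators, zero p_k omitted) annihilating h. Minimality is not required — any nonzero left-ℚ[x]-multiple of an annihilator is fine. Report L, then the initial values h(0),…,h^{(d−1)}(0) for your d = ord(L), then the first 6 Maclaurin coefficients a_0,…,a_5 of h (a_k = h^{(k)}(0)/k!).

f: a_k = 0, 8, 0, -32/3, 0, 128/5, …
g: a_k = 0, 2, -2, 8/3, -4, 32/5, …
f·g: L₀ = L_f ⊗_s L_g, ord ≤ 2·2.
L = (192 + 704·x + 2560·x^2 + 9984·x^3 + 15360·x^4 + 13312·x^5 + 4096·x^7)·Dx + (72 + 992·x + 4928·x^2 + 15488·x^3 + 34816·x^4 + 47616·x^5 + 35840·x^6 + 6144·x^7 + 14336·x^8)·Dx^2 + (24 + 256·x + 1536·x^2 + 4992·x^3 + 11520·x^4 + 19968·x^5 + 24576·x^6 + 18432·x^7 + 6144·x^8 + 8192·x^9)·Dx^3 + (5 + 36·x + 148·x^2 + 448·x^3 + 1056·x^4 + 1920·x^5 + 2688·x^6 + 3072·x^7 + 2304·x^8 + 1024·x^9 + 1024·x^10)·Dx^4  (order 4).
h: a_k = 0, 0, 16, -16, 0, -32/3, …
ICs: h(0) = 0, h′(0) = 0, h′′(0) = 32, h′′′(0) = -96.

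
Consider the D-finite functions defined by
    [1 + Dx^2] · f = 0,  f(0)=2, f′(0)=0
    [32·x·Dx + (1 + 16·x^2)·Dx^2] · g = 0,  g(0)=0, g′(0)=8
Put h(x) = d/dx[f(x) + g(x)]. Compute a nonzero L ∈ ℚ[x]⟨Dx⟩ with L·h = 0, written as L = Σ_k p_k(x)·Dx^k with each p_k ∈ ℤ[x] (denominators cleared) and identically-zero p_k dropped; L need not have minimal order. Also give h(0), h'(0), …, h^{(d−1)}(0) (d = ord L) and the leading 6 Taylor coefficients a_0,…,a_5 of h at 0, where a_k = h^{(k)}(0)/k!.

L = (-6112·x + 99328·x^3 + 8192·x^5) + (-31 + 1072·x^2 + 25344·x^4 + 4096·x^6)·Dx + (-6112·x + 99328·x^3 + 8192·x^5)·Dx^2 + (-31 + 1072·x^2 + 25344·x^4 + 4096·x^6)·Dx^3  (order 3).
h: a_k = 8, -2, -128, 1/3, 2048, -1/60, …
ICs: h(0) = 8, h′(0) = -2, h′′(0) = -256.

f: a_k = 2, 0, -1, 0, 1/12, 0, …
g: a_k = 0, 8, 0, -128/3, 0, 2048/5, …
Sum ⇒ L₀ = lclm(L_f,L_g) in ℚ(x)⟨Dx⟩.
Derive L from L₀ (diff closure).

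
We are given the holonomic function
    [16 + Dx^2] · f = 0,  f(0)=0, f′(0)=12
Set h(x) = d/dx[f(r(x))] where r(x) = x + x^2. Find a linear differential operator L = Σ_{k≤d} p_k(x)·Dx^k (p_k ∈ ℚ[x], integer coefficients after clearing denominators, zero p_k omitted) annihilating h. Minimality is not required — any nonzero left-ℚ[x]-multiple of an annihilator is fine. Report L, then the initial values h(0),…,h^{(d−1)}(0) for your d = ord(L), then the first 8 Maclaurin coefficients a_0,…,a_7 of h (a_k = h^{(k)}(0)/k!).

L = (28 + 128·x + 384·x^2 + 512·x^3 + 256·x^4) + (-6 - 12·x)·Dx + (1 + 4·x + 4·x^2)·Dx^2  (order 2).
h: a_k = 12, 24, -96, -384, -352, 576, 25856/15, 22528/15, …
ICs: h(0) = 12, h′(0) = 24.

f: a_k = 0, 12, 0, -32, 0, 128/5, 0, -1024/105, …
Substitute x→r, Dx→(1/r')Dx; clear ⇒ L₀.
h₀' ⇒ L via d/dx closure of L₀.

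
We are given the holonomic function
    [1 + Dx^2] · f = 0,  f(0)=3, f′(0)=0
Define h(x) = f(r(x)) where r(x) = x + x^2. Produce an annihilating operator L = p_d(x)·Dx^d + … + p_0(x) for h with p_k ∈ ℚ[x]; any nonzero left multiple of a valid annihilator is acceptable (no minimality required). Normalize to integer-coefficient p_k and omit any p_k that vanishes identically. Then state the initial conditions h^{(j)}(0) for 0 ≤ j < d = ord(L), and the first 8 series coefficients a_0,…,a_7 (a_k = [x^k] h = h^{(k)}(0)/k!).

L = (1 + 6·x + 12·x^2 + 8·x^3) - 2·Dx + (1 + 2·x)·Dx^2  (order 2).
h: a_k = 3, 0, -3/2, -3, -11/8, 1/2, 179/240, 19/40, …
ICs: h(0) = 3, h′(0) = 0.

f: a_k = 3, 0, -3/2, 0, 1/8, 0, -1/240, 0, …
Substitute x→r, Dx→(1/r')Dx; clear ⇒ L₀.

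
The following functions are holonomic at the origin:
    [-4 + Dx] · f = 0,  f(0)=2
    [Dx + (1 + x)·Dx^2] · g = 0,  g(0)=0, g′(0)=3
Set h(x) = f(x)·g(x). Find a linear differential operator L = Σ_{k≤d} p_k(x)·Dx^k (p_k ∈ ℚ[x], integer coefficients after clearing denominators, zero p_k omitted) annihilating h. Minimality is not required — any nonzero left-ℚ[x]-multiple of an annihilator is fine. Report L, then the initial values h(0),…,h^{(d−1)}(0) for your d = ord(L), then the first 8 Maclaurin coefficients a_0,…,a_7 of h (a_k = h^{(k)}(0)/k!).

f: a_k = 2, 8, 16, 64/3, 64/3, 256/15, 512/45, 2048/315, …
g: a_k = 0, 3, -3/2, 1, -3/4, 3/5, -1/2, 3/7, …
Sym-product of L_f,L_g gives L₀ (≤ ord 2).
L = (12 + 16·x) + (-7 - 8·x)·Dx + (1 + x)·Dx^2  (order 2).
h: a_k = 0, 6, 21, 38, 93/2, 216/5, 97/3, 2134/105, …
ICs: h(0) = 0, h′(0) = 6.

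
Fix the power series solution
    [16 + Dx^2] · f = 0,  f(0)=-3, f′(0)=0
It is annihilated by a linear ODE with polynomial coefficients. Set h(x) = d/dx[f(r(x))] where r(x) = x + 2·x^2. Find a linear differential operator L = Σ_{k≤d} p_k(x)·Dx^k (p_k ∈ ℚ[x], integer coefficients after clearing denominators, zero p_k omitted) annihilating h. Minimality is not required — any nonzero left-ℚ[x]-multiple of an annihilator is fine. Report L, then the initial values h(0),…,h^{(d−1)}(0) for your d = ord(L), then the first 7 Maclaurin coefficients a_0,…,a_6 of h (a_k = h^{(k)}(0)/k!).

f: a_k = -3, 0, 24, 0, -32, 0, 256/15, …
Change of var in L_f (x↦r) gives L₀.
h=h₀': d/dx-closure on L₀ ⇒ L.
L = (64 + 256·x + 1536·x^2 + 4096·x^3 + 4096·x^4) + (-12 - 48·x)·Dx + (1 + 8·x + 16·x^2)·Dx^2  (order 2).
h: a_k = 0, 48, 288, 256, -1280, -22528/5, -28672/5, …
ICs: h(0) = 0, h′(0) = 48.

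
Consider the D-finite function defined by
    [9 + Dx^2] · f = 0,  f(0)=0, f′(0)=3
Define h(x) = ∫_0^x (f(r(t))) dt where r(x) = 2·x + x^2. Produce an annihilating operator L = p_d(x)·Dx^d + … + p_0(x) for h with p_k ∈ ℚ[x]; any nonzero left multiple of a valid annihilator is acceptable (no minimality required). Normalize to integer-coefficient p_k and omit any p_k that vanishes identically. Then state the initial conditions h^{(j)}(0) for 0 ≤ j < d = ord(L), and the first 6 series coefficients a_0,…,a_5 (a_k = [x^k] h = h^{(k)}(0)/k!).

L = (36 + 108·x + 108·x^2 + 36·x^3)·Dx - Dx^2 + (1 + x)·Dx^3  (order 3).
h: a_k = 0, 0, 3, 1, -9, -54/5, …
ICs: h(0) = 0, h′(0) = 0, h′′(0) = 6.

f: a_k = 0, 3, 0, -9/2, 0, 81/40, …
f∘r: x↦r, Dx↦Dx/r' in L_f ⇒ L₀.
h=∫h₀ ⇒ L = L₀·Dx.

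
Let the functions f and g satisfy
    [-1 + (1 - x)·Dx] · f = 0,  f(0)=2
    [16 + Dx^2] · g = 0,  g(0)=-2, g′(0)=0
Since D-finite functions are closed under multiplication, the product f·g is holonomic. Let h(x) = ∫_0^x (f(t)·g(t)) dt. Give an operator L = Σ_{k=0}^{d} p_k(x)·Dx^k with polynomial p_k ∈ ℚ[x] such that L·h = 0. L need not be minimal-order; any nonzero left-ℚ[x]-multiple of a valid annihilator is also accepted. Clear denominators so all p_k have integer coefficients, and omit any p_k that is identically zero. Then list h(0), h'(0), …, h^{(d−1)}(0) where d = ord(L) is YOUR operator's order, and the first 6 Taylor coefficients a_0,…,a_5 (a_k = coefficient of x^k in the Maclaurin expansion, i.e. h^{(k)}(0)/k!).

f: a_k = 2, 2, 2, 2, 2, 2, …
g: a_k = -2, 0, 16, 0, -64/3, 0, …
h₀=f·g: eliminate ⇒ L₀, order ≤ 1·2.
∫: right-multiply L₀ by Dx.
L = (-16 + 16·x)·Dx + 2·Dx^2 + (-1 + x)·Dx^3  (order 3).
h: a_k = 0, -4, -2, 28/3, 7, -44/15, …
ICs: h(0) = 0, h′(0) = -4, h′′(0) = -4.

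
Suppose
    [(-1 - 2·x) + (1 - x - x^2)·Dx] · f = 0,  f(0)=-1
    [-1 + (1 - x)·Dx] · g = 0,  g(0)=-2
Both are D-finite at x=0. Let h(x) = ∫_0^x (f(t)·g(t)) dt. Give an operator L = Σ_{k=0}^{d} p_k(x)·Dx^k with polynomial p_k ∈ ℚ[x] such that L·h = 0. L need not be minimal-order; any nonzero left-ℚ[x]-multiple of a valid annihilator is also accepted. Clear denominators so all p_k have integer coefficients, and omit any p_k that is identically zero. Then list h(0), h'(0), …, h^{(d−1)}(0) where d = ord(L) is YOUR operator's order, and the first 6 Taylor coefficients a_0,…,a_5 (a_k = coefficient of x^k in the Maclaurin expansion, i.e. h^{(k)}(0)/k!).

f: a_k = -1, -1, -2, -3, -5, -8, …
g: a_k = -2, -2, -2, -2, -2, -2, …
L₀ := L_f ⊗_s L_g (sym. prod.), ord ≤ 1.
Integrate: L := L₀·Dx.
L = (-2 + 3·x^2)·Dx + (1 - 2·x + x^3)·Dx^2  (order 2).
h: a_k = 0, 2, 2, 8/3, 7/2, 24/5, …
ICs: h(0) = 0, h′(0) = 2.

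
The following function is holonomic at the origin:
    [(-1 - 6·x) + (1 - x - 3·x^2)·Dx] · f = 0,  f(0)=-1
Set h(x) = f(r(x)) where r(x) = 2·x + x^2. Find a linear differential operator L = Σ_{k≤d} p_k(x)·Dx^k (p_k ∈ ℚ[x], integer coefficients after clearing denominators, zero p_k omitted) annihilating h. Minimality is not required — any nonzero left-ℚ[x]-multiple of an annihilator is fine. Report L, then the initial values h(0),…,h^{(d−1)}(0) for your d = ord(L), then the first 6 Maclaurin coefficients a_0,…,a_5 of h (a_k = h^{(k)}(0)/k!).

L = (2 + 26·x + 36·x^2 + 12·x^3) + (-1 + 2·x + 13·x^2 + 12·x^3 + 3·x^4)·Dx  (order 1).
h: a_k = -1, -2, -17, -72, -392, -1930, …
ICs: h(0) = -1.

f: a_k = -1, -1, -4, -7, -19, -40, …
Change of var in L_f (x↦r) gives L₀.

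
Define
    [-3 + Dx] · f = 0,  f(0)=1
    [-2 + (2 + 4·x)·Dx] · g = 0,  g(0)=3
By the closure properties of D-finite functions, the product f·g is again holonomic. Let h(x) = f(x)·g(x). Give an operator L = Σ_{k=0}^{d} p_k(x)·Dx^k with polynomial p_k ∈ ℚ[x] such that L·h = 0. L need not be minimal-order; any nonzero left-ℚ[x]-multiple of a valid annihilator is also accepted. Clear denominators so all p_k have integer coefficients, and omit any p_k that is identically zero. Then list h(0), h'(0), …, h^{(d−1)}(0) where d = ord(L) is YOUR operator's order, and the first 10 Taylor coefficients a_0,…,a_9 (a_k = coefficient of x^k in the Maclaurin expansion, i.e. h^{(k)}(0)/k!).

f: a_k = 1, 3, 9/2, 9/2, 27/8, 81/40, 81/80, 243/560, 729/4480, 243/4480, …
g: a_k = 3, 3, -3/2, 3/2, -15/8, 21/8, -63/16, 99/16, -1287/128, 2145/128, …
Sym-product of L_f,L_g gives L₀ (≤ ord 1).
L = (-4 - 6·x) + (1 + 2·x)·Dx  (order 1).
h: a_k = 3, 12, 21, 24, 39/2, 66/5, 63/10, 144/35, -117/280, 33/10, …
ICs: h(0) = 3.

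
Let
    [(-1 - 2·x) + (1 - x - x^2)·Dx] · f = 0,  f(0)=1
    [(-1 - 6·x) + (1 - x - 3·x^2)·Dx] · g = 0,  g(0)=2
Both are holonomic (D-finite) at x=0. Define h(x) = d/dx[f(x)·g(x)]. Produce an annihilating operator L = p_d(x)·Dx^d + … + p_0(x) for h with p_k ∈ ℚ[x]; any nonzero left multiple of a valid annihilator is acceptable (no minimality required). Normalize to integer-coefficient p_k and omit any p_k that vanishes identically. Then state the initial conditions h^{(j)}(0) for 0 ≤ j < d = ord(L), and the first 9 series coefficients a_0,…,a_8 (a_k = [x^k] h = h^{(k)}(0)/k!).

L = (7 + 6·x - 15·x^2 - 108·x^3 + 15·x^4 + 180·x^5 + 90·x^6) + (-1 - x + 15·x^2 - x^3 - 45·x^4 - 3·x^5 + 42·x^6 + 18·x^7)·Dx  (order 1).
h: a_k = 4, 28, 96, 336, 980, 2844, 7728, 20752, 54144, …
ICs: h(0) = 4.

f: a_k = 1, 1, 2, 3, 5, 8, 13, 21, 34, …
g: a_k = 2, 2, 8, 14, 38, 80, 194, 434, 1016, …
Product ⇒ symmetric product L₀, ord ≤ 1.
h₀' ⇒ L via d/dx closure of L₀.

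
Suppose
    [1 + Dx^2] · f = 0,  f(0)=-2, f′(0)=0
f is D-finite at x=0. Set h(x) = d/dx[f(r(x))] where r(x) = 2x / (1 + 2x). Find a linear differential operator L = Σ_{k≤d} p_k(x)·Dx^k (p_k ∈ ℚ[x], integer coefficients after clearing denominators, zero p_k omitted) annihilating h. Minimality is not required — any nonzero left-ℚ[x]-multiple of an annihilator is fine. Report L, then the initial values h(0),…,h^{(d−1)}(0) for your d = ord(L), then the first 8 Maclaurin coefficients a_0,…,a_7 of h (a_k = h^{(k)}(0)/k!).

L = (28 + 96·x + 96·x^2) + (12 + 72·x + 144·x^2 + 96·x^3)·Dx + (1 + 8·x + 24·x^2 + 32·x^3 + 16·x^4)·Dx^2  (order 2).
h: a_k = 0, 8, -48, 560/3, -1760/3, 24016/15, -19488/5, 534368/63, …
ICs: h(0) = 0, h′(0) = 8.

f: a_k = -2, 0, 1, 0, -1/12, 0, 1/360, 0, …
Change of var in L_f (x↦r) gives L₀.
h₀' ⇒ L via d/dx closure of L₀.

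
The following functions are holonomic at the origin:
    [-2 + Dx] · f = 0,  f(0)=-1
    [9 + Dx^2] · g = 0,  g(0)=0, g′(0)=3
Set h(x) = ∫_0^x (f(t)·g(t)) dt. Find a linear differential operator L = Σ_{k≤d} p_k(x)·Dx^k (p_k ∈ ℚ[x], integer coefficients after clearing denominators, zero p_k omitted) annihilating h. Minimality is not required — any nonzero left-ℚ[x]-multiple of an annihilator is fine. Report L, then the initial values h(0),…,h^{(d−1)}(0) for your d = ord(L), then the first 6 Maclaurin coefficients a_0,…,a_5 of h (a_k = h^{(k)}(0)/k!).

f: a_k = -1, -2, -2, -4/3, -2/3, -4/15, …
g: a_k = 0, 3, 0, -9/2, 0, 81/40, …
Product ⇒ symmetric product L₀, ord ≤ 2.
h=∫h₀ ⇒ L = L₀·Dx.
L = 13·Dx - 4·Dx^2 + Dx^3  (order 3).
h: a_k = 0, 0, -3/2, -2, -3/8, 1, …
ICs: h(0) = 0, h′(0) = 0, h′′(0) = -3.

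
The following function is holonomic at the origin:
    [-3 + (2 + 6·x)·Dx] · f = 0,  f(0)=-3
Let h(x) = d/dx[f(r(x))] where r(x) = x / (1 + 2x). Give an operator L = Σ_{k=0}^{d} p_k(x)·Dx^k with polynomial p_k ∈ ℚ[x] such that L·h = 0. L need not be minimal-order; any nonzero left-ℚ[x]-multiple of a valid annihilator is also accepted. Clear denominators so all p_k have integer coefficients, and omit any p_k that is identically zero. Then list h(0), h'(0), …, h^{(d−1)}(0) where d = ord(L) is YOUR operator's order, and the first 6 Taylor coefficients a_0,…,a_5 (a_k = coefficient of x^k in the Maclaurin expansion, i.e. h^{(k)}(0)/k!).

f: a_k = -3, -9/2, 27/8, -81/16, 1215/128, -5103/256, …
f∘r: x↦r, Dx↦Dx/r' in L_f ⇒ L₀.
h₀' ⇒ L via d/dx closure of L₀.
L = (-11 - 40·x) + (-2 - 14·x - 20·x^2)·Dx  (order 1).
h: a_k = -9/2, 99/4, -1755/16, 14895/32, -508635/256, 4432509/512, …
ICs: h(0) = -9/2.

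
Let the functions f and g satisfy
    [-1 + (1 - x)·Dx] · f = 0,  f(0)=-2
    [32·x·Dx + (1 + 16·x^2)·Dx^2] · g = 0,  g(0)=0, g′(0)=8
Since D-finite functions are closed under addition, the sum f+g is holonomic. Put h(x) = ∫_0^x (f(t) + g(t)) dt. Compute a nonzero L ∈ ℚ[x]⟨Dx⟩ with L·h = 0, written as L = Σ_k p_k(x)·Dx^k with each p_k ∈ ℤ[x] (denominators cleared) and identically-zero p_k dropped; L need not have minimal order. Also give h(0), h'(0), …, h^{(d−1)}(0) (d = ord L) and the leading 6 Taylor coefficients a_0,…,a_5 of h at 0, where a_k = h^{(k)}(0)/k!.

L = (-32 + 128·x + 1536·x^2)·Dx^2 + (19 - 32·x - 656·x^2 + 1536·x^3)·Dx^3 + (-1 - 15·x - 240·x^3 + 256·x^4)·Dx^4  (order 4).
h: a_k = 0, -2, 3, -2/3, -67/6, -2/5, …
ICs: h(0) = 0, h′(0) = -2, h′′(0) = 6, h′′′(0) = -4.

f: a_k = -2, -2, -2, -2, -2, -2, …
g: a_k = 0, 8, 0, -128/3, 0, 2048/5, …
Weyl lclm of L_f,L_g ⇒ L₀ (ord ≤ 3).
h=∫₀ˣh₀: take L = L₀·Dx.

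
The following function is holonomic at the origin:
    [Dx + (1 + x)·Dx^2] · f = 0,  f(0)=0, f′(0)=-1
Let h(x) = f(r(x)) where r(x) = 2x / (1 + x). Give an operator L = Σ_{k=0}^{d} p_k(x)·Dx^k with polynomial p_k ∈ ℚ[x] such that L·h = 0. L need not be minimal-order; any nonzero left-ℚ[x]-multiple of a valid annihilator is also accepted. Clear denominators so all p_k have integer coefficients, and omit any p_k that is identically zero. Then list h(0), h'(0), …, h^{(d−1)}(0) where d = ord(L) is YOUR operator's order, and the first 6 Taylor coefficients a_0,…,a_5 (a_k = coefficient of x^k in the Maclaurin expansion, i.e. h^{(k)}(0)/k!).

L = (4 + 6·x)·Dx + (1 + 4·x + 3·x^2)·Dx^2  (order 2).
h: a_k = 0, -2, 4, -26/3, 20, -242/5, …
ICs: h(0) = 0, h′(0) = -2.

f: a_k = 0, -1, 1/2, -1/3, 1/4, -1/5, …
Change of var in L_f (x↦r) gives L₀.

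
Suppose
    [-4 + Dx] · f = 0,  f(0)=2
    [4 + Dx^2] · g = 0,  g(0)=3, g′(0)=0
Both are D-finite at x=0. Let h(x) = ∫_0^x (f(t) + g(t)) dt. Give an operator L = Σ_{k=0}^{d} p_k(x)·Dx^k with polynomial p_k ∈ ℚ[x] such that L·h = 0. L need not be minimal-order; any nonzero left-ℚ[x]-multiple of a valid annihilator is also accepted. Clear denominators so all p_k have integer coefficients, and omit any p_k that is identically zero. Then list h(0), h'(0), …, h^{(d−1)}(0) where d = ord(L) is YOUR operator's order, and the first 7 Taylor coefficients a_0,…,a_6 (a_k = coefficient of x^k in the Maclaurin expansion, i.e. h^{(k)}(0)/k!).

L = -16·Dx + 4·Dx^2 - 4·Dx^3 + Dx^4  (order 4).
h: a_k = 0, 5, 4, 10/3, 16/3, 14/3, 128/45, …
ICs: h(0) = 0, h′(0) = 5, h′′(0) = 8, h′′′(0) = 20.

f: a_k = 2, 8, 16, 64/3, 64/3, 256/15, 512/45, …
g: a_k = 3, 0, -6, 0, 2, 0, -4/15, …
f+g: L₀ = lclm(L_f,L_g), ord ≤ 1+2.
∫: right-multiply L₀ by Dx.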